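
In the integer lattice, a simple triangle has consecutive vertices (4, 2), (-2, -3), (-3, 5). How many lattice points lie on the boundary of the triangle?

3

The number of boundary lattice points is Σ gcd(|Δx|,|Δy|) = gcd(6,5) + gcd(1,8) + gcd(7,3) = 1+1+1 = 3.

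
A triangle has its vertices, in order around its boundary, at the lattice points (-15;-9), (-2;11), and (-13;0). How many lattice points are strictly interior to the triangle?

The shoelace formula gives twice the area as |[(-15)·11 − (-2)·(-9)] + [(-2)·0 − (-13)·11] + [(-13)·(-9) − (-15)·0]| = 77, so the area is 38.5.
The number of boundary lattice points is Σ gcd(|Δx|,|Δy|) = gcd(13,20) + gcd(11,11) + gcd(2,9) = 1+11+1 = 13.
By Pick's theorem A = I + B/2 − 1, so I = 38.5 − 13/2 + 1 = 33.

33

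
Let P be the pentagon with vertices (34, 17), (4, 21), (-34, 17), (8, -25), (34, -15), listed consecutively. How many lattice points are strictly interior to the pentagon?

By the shoelace formula, twice the signed area is |[34·21 − 4·17] + [4·17 − (-34)·21] + [(-34)·(-25) − 8·17] + [8·(-15) − 34·(-25)] + [34·17 − 34·(-15)]| = 3960, so the area is 1980.
The number of boundary lattice points is Σ gcd(|Δx|,|Δy|) = gcd(30,4) + gcd(38,4) + gcd(42,42) + gcd(26,10) + gcd(0,32) = 2+2+42+2+32 = 80.
By Pick's theorem A = I + B/2 − 1, so I = 1980 − 80/2 + 1 = 1941.

1941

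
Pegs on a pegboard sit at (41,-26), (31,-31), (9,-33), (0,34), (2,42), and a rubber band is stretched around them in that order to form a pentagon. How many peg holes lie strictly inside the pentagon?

The shoelace formula gives twice the area as |(41·(-31) − 31·(-26)) + (31·(-33) − 9·(-31)) + (9·34 − 0·(-33)) + (0·42 − 2·34) + (2·(-26) − 41·42)| = 2745, so the area is 2745/2.
Along each edge there are gcd(|Δx|,|Δy|)+1 lattice points, so counting each shared vertex once the boundary has gcd(10,5) + gcd(22,2) + gcd(9,67) + gcd(2,8) + gcd(39,68) = 5+2+1+2+1 = 11.
By Pick's theorem A = I + B/2 − 1, so I = 2745/2 − 11/2 + 1 = 1368.

1368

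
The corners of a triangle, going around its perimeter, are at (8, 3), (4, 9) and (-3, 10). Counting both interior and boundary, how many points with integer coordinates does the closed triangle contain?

22

Using the shoelace formula, 2A = |[8·9 − 4·3] + [4·10 − (-3)·9] + [(-3)·3 − 8·10]| = 38, so the area is 19.
Summing gcd(|Δx|,|Δy|) over the edges gives the boundary count: gcd(4,6) + gcd(7,1) + gcd(11,7) = 2+1+1 = 4.
Pick's theorem gives I = A − B/2 + 1 = 19 − 4/2 + 1 = 18, so the closed region contains I + B = 18 + 4 = 22 lattice points.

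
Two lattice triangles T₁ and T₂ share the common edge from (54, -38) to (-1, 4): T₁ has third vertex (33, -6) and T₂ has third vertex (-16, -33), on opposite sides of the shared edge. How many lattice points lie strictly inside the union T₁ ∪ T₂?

The union is the simple quadrilateral with vertices (54, -38), (33, -6), (-1, 4), (-16, -33) in order.
The shoelace formula gives twice the area as |(54·(-6) − 33·(-38)) + (33·4 − (-1)·(-6)) + ((-1)·(-33) − (-16)·4) + ((-16)·(-38) − 54·(-33))| = 3543, so the area is 1771.5.
The number of boundary lattice points is Σ gcd(|Δx|,|Δy|) = gcd(21,32) + gcd(34,10) + gcd(15,37) + gcd(70,5) = 1+2+1+5 = 9.
By Pick's theorem I = A − B/2 + 1 = 1771.5 − 9/2 + 1 = 1768.

1768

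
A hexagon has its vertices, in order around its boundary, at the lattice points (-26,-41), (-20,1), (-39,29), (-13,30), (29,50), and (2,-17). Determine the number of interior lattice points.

2402

The shoelace formula gives twice the area as |((-26)·1 − (-20)·(-41)) + ((-20)·29 − (-39)·1) + ((-39)·30 − (-13)·29) + ((-13)·50 − 29·30) + (29·(-17) − 2·50) + (2·(-41) − (-26)·(-17))| = 4817, so the area is 4817/2.
The number of boundary lattice points is Σ gcd(|Δx|,|Δy|) = gcd(6,42) + gcd(19,28) + gcd(26,1) + gcd(42,20) + gcd(27,67) + gcd(28,24) = 6+1+1+2+1+4 = 15.
Pick's theorem gives I = A − B/2 + 1 = 4817/2 − 15/2 + 1 = 2402.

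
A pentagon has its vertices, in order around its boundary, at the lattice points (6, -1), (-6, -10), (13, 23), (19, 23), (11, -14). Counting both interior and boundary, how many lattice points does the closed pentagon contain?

336

Using the shoelace formula, 2A = |[6·(-10) − (-6)·(-1)] + [(-6)·23 − 13·(-10)] + [13·23 − 19·23] + [19·(-14) − 11·23] + [11·(-1) − 6·(-14)]| = 658, so the area is 329.
Along each edge there are gcd(|Δx|,|Δy|)+1 lattice points, so counting each shared vertex once the boundary has gcd(12,9) + gcd(19,33) + gcd(6,0) + gcd(8,37) + gcd(5,13) = 3+1+6+1+1 = 12.
Pick's theorem gives I = A − B/2 + 1 = 329 − 12/2 + 1 = 324, so the closed region contains I + B = 324 + 12 = 336 lattice points.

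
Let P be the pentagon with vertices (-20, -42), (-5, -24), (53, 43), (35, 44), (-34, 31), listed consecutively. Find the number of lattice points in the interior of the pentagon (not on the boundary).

3389

Using the shoelace formula, 2A = |[(-20)·(-24) − (-5)·(-42)] + [(-5)·43 − 53·(-24)] + [53·44 − 35·43] + [35·31 − (-34)·44] + [(-34)·(-42) − (-20)·31]| = 6783, so the area is 3391.5.
Summing gcd(|Δx|,|Δy|) over the edges gives the boundary count: gcd(15,18) + gcd(58,67) + gcd(18,1) + gcd(69,13) + gcd(14,73) = 3+1+1+1+1 = 7.
By Pick's theorem A = I + B/2 − 1, so I = 3391.5 − 7/2 + 1 = 3389.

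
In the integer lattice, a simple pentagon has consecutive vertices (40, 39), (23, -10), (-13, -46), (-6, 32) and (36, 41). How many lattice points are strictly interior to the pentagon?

The shoelace formula gives twice the area as |[40·(-10) − 23·39] + [23·(-46) − (-13)·(-10)] + [(-13)·32 − (-6)·(-46)] + [(-6)·41 − 36·32] + [36·39 − 40·41]| = 4811, so the area is 4811/2.
Along each edge there are gcd(|Δx|,|Δy|)+1 lattice points, so counting each shared vertex once the boundary has gcd(17,49) + gcd(36,36) + gcd(7,78) + gcd(42,9) + gcd(4,2) = 1+36+1+3+2 = 43.
Pick's theorem gives I = A − B/2 + 1 = 4811/2 − 43/2 + 1 = 2385.

2385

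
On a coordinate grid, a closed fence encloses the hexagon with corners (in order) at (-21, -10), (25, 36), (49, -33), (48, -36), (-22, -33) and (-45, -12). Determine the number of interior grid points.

The shoelace formula gives twice the area as |((-21)·36 − 25·(-10)) + (25·(-33) − 49·36) + (49·(-36) − 48·(-33)) + (48·(-33) − (-22)·(-36)) + ((-22)·(-12) − (-45)·(-33)) + ((-45)·(-10) − (-21)·(-12))| = 6674, so the area is 3337.
Along each edge there are gcd(|Δx|,|Δy|)+1 lattice points, so counting each shared vertex once the boundary has gcd(46,46) + gcd(24,69) + gcd(1,3) + gcd(70,3) + gcd(23,21) + gcd(24,2) = 46+3+1+1+1+2 = 54.
By Pick's theorem A = I + B/2 − 1, so I = 3337 − 54/2 + 1 = 3311.

3311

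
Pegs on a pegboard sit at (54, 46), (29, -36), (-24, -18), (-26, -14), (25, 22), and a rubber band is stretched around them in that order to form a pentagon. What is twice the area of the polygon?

Using the shoelace formula, 2A = |(54·(-36) − 29·46) + (29·(-18) − (-24)·(-36)) + ((-24)·(-14) − (-26)·(-18)) + ((-26)·22 − 25·(-14)) + (25·46 − 54·22)| = 5056, so the area is 2528.

5056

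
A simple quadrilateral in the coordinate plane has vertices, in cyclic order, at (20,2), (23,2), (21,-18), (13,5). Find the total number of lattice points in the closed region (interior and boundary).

The shoelace formula gives twice the area as |[20·2 − 23·2] + [23·(-18) − 21·2] + [21·5 − 13·(-18)] + [13·2 − 20·5]| = 197, so the area is 197/2.
The number of boundary lattice points is Σ gcd(|Δx|,|Δy|) = gcd(3,0) + gcd(2,20) + gcd(8,23) + gcd(7,3) = 3+2+1+1 = 7.
Pick's theorem gives I = A − B/2 + 1 = 197/2 − 7/2 + 1 = 96, so the closed region contains I + B = 96 + 7 = 103 lattice points.

103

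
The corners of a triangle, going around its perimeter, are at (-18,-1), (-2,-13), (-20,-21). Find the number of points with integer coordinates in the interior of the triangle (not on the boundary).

169

By the shoelace formula, twice the signed area is |[(-18)·(-13) − (-2)·(-1)] + [(-2)·(-21) − (-20)·(-13)] + [(-20)·(-1) − (-18)·(-21)]| = 344, so the area is 172.
Along each edge there are gcd(|Δx|,|Δy|)+1 lattice points, so counting each shared vertex once the boundary has gcd(16,12) + gcd(18,8) + gcd(2,20) = 4+2+2 = 8.
Pick's theorem gives I = A − B/2 + 1 = 172 − 8/2 + 1 = 169.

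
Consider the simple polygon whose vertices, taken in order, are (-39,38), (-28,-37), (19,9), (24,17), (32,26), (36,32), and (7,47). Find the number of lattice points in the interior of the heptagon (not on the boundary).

Using the shoelace formula, 2A = |((-39)·(-37) − (-28)·38) + ((-28)·9 − 19·(-37)) + (19·17 − 24·9) + (24·26 − 32·17) + (32·32 − 36·26) + (36·47 − 7·32) + (7·38 − (-39)·47)| = 6800, so the area is 3400.
Along each edge there are gcd(|Δx|,|Δy|)+1 lattice points, so counting each shared vertex once the boundary has gcd(11,75) + gcd(47,46) + gcd(5,8) + gcd(8,9) + gcd(4,6) + gcd(29,15) + gcd(46,9) = 1+1+1+1+2+1+1 = 8.
Pick's theorem gives I = A − B/2 + 1 = 3400 − 8/2 + 1 = 3397.

3397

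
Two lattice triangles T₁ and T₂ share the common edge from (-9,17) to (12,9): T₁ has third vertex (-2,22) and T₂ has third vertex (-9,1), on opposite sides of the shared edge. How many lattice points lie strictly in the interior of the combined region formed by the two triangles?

240

The union is the simple quadrilateral with vertices (-9,17), (-2,22), (12,9), (-9,1) in order.
Using the shoelace formula, 2A = |((-9)·22 − (-2)·17) + ((-2)·9 − 12·22) + (12·1 − (-9)·9) + ((-9)·17 − (-9)·1)| = 497, so the area is 248.5.
Summing gcd(|Δx|,|Δy|) over the edges gives the boundary count: gcd(7,5) + gcd(14,13) + gcd(21,8) + gcd(0,16) = 1+1+1+16 = 19.
By Pick's theorem I = A − B/2 + 1 = 248.5 − 19/2 + 1 = 240.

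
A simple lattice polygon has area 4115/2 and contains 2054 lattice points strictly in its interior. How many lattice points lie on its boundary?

9

Pick's theorem gives A = I + B/2 − 1, so B = 2(A − I + 1) = 2(4115/2 − 2054 + 1) = 9.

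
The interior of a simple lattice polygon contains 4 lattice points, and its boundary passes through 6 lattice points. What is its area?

6

By Pick's theorem, A = I + B/2 − 1 = 4 + 6/2 − 1 = 6.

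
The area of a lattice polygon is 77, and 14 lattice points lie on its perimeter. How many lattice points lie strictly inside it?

71

From Pick's theorem, I = A − B/2 + 1 = 77 − 14/2 + 1 = 71.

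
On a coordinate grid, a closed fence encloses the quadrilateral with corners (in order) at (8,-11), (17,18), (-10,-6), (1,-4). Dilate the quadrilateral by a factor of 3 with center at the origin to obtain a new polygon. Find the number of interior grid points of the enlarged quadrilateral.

2125

The shoelace formula gives twice the area as |[8·18 − 17·(-11)] + [17·(-6) − (-10)·18] + [(-10)·(-4) − 1·(-6)] + [1·(-11) − 8·(-4)]| = 476, so the area is 238.
The number of boundary lattice points is Σ gcd(|Δx|,|Δy|) = gcd(9,29) + gcd(27,24) + gcd(11,2) + gcd(7,7) = 1+3+1+7 = 12.
Scaling by 3 multiplies the area by 3² = 9 (so the new area is 2142) and multiplies the boundary lattice-point count by 3, giving 36.
By Pick's theorem, the interior count of the dilated polygon is 2142 − 36/2 + 1 = 2125.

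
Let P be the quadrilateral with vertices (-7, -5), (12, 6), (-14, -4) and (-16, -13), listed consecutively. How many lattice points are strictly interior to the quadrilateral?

79

Using the shoelace formula, 2A = |((-7)·6 − 12·(-5)) + (12·(-4) − (-14)·6) + ((-14)·(-13) − (-16)·(-4)) + ((-16)·(-5) − (-7)·(-13))| = 161, so the area is 161/2.
Summing gcd(|Δx|,|Δy|) over the edges gives the boundary count: gcd(19,11) + gcd(26,10) + gcd(2,9) + gcd(9,8) = 1+2+1+1 = 5.
By Pick's theorem A = I + B/2 − 1, so I = 161/2 − 5/2 + 1 = 79.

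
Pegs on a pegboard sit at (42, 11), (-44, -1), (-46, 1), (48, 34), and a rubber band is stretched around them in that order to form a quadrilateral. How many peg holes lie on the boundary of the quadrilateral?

Summing gcd(|Δx|,|Δy|) over the edges gives the boundary count: gcd(86,12) + gcd(2,2) + gcd(94,33) + gcd(6,23) = 2+2+1+1 = 6.

6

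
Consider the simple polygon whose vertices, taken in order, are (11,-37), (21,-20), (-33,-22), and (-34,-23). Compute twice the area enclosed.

By the shoelace formula, twice the signed area is |(11·(-20) − 21·(-37)) + (21·(-22) − (-33)·(-20)) + ((-33)·(-23) − (-34)·(-22)) + ((-34)·(-37) − 11·(-23))| = 957, so the area is 478.5.

957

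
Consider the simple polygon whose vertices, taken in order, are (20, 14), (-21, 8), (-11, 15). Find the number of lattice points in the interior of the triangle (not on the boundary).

By the shoelace formula, twice the signed area is |[20·8 − (-21)·14] + [(-21)·15 − (-11)·8] + [(-11)·14 − 20·15]| = 227, so the area is 113.5.
The number of boundary lattice points is Σ gcd(|Δx|,|Δy|) = gcd(41,6) + gcd(10,7) + gcd(31,1) = 1+1+1 = 3.
Pick's theorem gives I = A − B/2 + 1 = 113.5 − 3/2 + 1 = 113.

113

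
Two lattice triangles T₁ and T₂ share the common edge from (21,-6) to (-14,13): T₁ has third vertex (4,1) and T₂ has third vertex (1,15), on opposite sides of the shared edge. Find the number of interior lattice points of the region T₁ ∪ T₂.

The union is the simple quadrilateral with vertices (21,-6), (4,1), (-14,13), (1,15) in order.
By the shoelace formula, twice the signed area is |(21·1 − 4·(-6)) + (4·13 − (-14)·1) + ((-14)·15 − 1·13) + (1·(-6) − 21·15)| = 433, so the area is 216.5.
The number of boundary lattice points is Σ gcd(|Δx|,|Δy|) = gcd(17,7) + gcd(18,12) + gcd(15,2) + gcd(20,21) = 1+6+1+1 = 9.
By Pick's theorem I = A − B/2 + 1 = 216.5 − 9/2 + 1 = 213.

213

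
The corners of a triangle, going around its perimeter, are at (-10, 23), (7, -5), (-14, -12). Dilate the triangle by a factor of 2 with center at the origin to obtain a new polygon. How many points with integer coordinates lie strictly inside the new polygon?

1406

The shoelace formula gives twice the area as |((-10)·(-5) − 7·23) + (7·(-12) − (-14)·(-5)) + ((-14)·23 − (-10)·(-12))| = 707, so the area is 353.5.
Along each edge there are gcd(|Δx|,|Δy|)+1 lattice points, so counting each shared vertex once the boundary has gcd(17,28) + gcd(21,7) + gcd(4,35) = 1+7+1 = 9.
Scaling by 2 multiplies the area by 2² = 4 (so the new area is 1414) and multiplies the boundary lattice-point count by 2, giving 18.
By Pick's theorem, the interior count of the dilated polygon is 1414 − 18/2 + 1 = 1406.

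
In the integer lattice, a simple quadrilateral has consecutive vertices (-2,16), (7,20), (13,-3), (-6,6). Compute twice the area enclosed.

457

By the shoelace formula, twice the signed area is |[(-2)·20 − 7·16] + [7·(-3) − 13·20] + [13·6 − (-6)·(-3)] + [(-6)·16 − (-2)·6]| = 457, so the area is 457/2.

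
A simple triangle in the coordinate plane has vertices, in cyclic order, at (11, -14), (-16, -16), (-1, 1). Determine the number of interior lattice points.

213

By the shoelace formula, twice the signed area is |[11·(-16) − (-16)·(-14)] + [(-16)·1 − (-1)·(-16)] + [(-1)·(-14) − 11·1]| = 429, so the area is 429/2.
Along each edge there are gcd(|Δx|,|Δy|)+1 lattice points, so counting each shared vertex once the boundary has gcd(27,2) + gcd(15,17) + gcd(12,15) = 1+1+3 = 5.
By Pick's theorem A = I + B/2 − 1, so I = 429/2 − 5/2 + 1 = 213.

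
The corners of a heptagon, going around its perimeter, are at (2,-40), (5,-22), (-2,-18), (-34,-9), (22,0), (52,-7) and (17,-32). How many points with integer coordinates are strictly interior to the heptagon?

1339

By the shoelace formula, twice the signed area is |[2·(-22) − 5·(-40)] + [5·(-18) − (-2)·(-22)] + [(-2)·(-9) − (-34)·(-18)] + [(-34)·0 − 22·(-9)] + [22·(-7) − 52·0] + [52·(-32) − 17·(-7)] + [17·(-40) − 2·(-32)]| = 2689, so the area is 1344.5.
Along each edge there are gcd(|Δx|,|Δy|)+1 lattice points, so counting each shared vertex once the boundary has gcd(3,18) + gcd(7,4) + gcd(32,9) + gcd(56,9) + gcd(30,7) + gcd(35,25) + gcd(15,8) = 3+1+1+1+1+5+1 = 13.
By Pick's theorem A = I + B/2 − 1, so I = 1344.5 − 13/2 + 1 = 1339.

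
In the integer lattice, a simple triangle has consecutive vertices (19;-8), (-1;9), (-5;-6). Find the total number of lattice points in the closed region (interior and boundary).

By the shoelace formula, twice the signed area is |(19·9 − (-1)·(-8)) + ((-1)·(-6) − (-5)·9) + ((-5)·(-8) − 19·(-6))| = 368, so the area is 184.
Summing gcd(|Δx|,|Δy|) over the edges gives the boundary count: gcd(20,17) + gcd(4,15) + gcd(24,2) = 1+1+2 = 4.
Pick's theorem gives I = A − B/2 + 1 = 184 − 4/2 + 1 = 183, so the closed region contains I + B = 183 + 4 = 187 lattice points.

187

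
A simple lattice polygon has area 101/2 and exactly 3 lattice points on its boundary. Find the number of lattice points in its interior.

From Pick's theorem, I = A − B/2 + 1 = 101/2 − 3/2 + 1 = 50.

50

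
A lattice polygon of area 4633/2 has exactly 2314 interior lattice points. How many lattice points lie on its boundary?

Pick's theorem gives A = I + B/2 − 1, so B = 2(A − I + 1) = 2(4633/2 − 2314 + 1) = 7.

7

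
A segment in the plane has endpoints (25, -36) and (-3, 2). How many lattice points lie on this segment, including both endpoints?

3

The number of lattice points on a segment between lattice points is gcd(|Δx|,|Δy|) + 1 = gcd(28,38) + 1 = 2 + 1 = 3.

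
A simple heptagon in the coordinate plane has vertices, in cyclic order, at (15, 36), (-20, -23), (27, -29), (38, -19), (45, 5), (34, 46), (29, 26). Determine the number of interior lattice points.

2652

The shoelace formula gives twice the area as |(15·(-23) − (-20)·36) + ((-20)·(-29) − 27·(-23)) + (27·(-19) − 38·(-29)) + (38·5 − 45·(-19)) + (45·46 − 34·5) + (34·26 − 29·46) + (29·36 − 15·26)| = 5314, so the area is 2657.
Along each edge there are gcd(|Δx|,|Δy|)+1 lattice points, so counting each shared vertex once the boundary has gcd(35,59) + gcd(47,6) + gcd(11,10) + gcd(7,24) + gcd(11,41) + gcd(5,20) + gcd(14,10) = 1+1+1+1+1+5+2 = 12.
Pick's theorem gives I = A − B/2 + 1 = 2657 − 12/2 + 1 = 2652.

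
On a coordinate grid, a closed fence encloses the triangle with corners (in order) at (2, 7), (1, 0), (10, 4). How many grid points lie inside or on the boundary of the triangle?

The shoelace formula gives twice the area as |[2·0 − 1·7] + [1·4 − 10·0] + [10·7 − 2·4]| = 59, so the area is 29.5.
Summing gcd(|Δx|,|Δy|) over the edges gives the boundary count: gcd(1,7) + gcd(9,4) + gcd(8,3) = 1+1+1 = 3.
Pick's theorem gives I = A − B/2 + 1 = 29.5 − 3/2 + 1 = 29, so the closed region contains I + B = 29 + 3 = 32 lattice points.

32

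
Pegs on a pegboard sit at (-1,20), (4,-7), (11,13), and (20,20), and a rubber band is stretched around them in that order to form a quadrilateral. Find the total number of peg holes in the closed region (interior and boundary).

The shoelace formula gives twice the area as |((-1)·(-7) − 4·20) + (4·13 − 11·(-7)) + (11·20 − 20·13) + (20·20 − (-1)·20)| = 436, so the area is 218.
The number of boundary lattice points is Σ gcd(|Δx|,|Δy|) = gcd(5,27) + gcd(7,20) + gcd(9,7) + gcd(21,0) = 1+1+1+21 = 24.
Pick's theorem gives I = A − B/2 + 1 = 218 − 24/2 + 1 = 207, so the closed region contains I + B = 207 + 24 = 231 lattice points.

231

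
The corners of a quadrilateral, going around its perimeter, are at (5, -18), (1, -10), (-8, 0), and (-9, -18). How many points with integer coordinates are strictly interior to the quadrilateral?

By the shoelace formula, twice the signed area is |[5·(-10) − 1·(-18)] + [1·0 − (-8)·(-10)] + [(-8)·(-18) − (-9)·0] + [(-9)·(-18) − 5·(-18)]| = 284, so the area is 142.
Summing gcd(|Δx|,|Δy|) over the edges gives the boundary count: gcd(4,8) + gcd(9,10) + gcd(1,18) + gcd(14,0) = 4+1+1+14 = 20.
Pick's theorem gives I = A − B/2 + 1 = 142 − 20/2 + 1 = 133.

133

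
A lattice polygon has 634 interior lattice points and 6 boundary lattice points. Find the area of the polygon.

By Pick's theorem, A = I + B/2 − 1 = 634 + 6/2 − 1 = 636.

636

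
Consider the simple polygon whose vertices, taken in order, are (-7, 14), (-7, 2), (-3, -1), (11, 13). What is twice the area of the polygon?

The shoelace formula gives twice the area as |[(-7)·2 − (-7)·14] + [(-7)·(-1) − (-3)·2] + [(-3)·13 − 11·(-1)] + [11·14 − (-7)·13]| = 314, so the area is 157.

314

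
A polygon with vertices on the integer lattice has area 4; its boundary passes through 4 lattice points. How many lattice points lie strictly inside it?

From Pick's theorem, I = A − B/2 + 1 = 4 − 4/2 + 1 = 3.

3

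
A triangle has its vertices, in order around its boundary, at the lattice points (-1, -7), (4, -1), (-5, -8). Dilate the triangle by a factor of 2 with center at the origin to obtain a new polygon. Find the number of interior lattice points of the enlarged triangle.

36

The shoelace formula gives twice the area as |[(-1)·(-1) − 4·(-7)] + [4·(-8) − (-5)·(-1)] + [(-5)·(-7) − (-1)·(-8)]| = 19, so the area is 19/2.
The number of boundary lattice points is Σ gcd(|Δx|,|Δy|) = gcd(5,6) + gcd(9,7) + gcd(4,1) = 1+1+1 = 3.
Scaling by 2 multiplies the area by 2² = 4 (so the new area is 38) and multiplies the boundary lattice-point count by 2, giving 6.
By Pick's theorem, the interior count of the dilated polygon is 38 − 6/2 + 1 = 36.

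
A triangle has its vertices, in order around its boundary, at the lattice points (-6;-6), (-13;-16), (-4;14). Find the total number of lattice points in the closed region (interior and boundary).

64

Using the shoelace formula, 2A = |((-6)·(-16) − (-13)·(-6)) + ((-13)·14 − (-4)·(-16)) + ((-4)·(-6) − (-6)·14)| = 120, so the area is 60.
Summing gcd(|Δx|,|Δy|) over the edges gives the boundary count: gcd(7,10) + gcd(9,30) + gcd(2,20) = 1+3+2 = 6.
Pick's theorem gives I = A − B/2 + 1 = 60 − 6/2 + 1 = 58, so the closed region contains I + B = 58 + 6 = 64 lattice points.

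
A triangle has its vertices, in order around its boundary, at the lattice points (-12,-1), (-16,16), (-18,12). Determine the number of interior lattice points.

The shoelace formula gives twice the area as |[(-12)·16 − (-16)·(-1)] + [(-16)·12 − (-18)·16] + [(-18)·(-1) − (-12)·12]| = 50, so the area is 25.
The number of boundary lattice points is Σ gcd(|Δx|,|Δy|) = gcd(4,17) + gcd(2,4) + gcd(6,13) = 1+2+1 = 4.
By Pick's theorem A = I + B/2 − 1, so I = 25 − 4/2 + 1 = 24.

24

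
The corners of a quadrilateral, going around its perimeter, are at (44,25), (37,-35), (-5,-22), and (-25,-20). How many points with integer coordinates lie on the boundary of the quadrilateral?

Along each edge there are gcd(|Δx|,|Δy|)+1 lattice points, so counting each shared vertex once the boundary has gcd(7,60) + gcd(42,13) + gcd(20,2) + gcd(69,45) = 1+1+2+3 = 7.

7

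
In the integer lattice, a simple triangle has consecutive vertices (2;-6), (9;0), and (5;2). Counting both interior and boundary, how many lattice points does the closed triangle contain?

By the shoelace formula, twice the signed area is |(2·0 − 9·(-6)) + (9·2 − 5·0) + (5·(-6) − 2·2)| = 38, so the area is 19.
Summing gcd(|Δx|,|Δy|) over the edges gives the boundary count: gcd(7,6) + gcd(4,2) + gcd(3,8) = 1+2+1 = 4.
Pick's theorem gives I = A − B/2 + 1 = 19 − 4/2 + 1 = 18, so the closed region contains I + B = 18 + 4 = 22 lattice points.

22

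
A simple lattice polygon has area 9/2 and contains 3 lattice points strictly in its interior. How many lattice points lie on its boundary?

Pick's theorem gives A = I + B/2 − 1, so B = 2(A − I + 1) = 2(9/2 − 3 + 1) = 5.

5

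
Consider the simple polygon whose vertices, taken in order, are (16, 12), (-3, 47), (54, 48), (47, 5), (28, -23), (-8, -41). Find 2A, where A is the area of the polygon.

5873

Using the shoelace formula, 2A = |[16·47 − (-3)·12] + [(-3)·48 − 54·47] + [54·5 − 47·48] + [47·(-23) − 28·5] + [28·(-41) − (-8)·(-23)] + [(-8)·12 − 16·(-41)]| = 5873, so the area is 2936.5.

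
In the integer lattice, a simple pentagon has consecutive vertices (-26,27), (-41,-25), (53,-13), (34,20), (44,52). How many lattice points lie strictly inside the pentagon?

By the shoelace formula, twice the signed area is |((-26)·(-25) − (-41)·27) + ((-41)·(-13) − 53·(-25)) + (53·20 − 34·(-13)) + (34·52 − 44·20) + (44·27 − (-26)·52)| = 8545, so the area is 4272.5.
Summing gcd(|Δx|,|Δy|) over the edges gives the boundary count: gcd(15,52) + gcd(94,12) + gcd(19,33) + gcd(10,32) + gcd(70,25) = 1+2+1+2+5 = 11.
By Pick's theorem A = I + B/2 − 1, so I = 4272.5 − 11/2 + 1 = 4268.

4268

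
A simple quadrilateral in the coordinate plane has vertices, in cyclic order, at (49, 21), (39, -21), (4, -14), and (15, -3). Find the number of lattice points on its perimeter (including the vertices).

22

Summing gcd(|Δx|,|Δy|) over the edges gives the boundary count: gcd(10,42) + gcd(35,7) + gcd(11,11) + gcd(34,24) = 2+7+11+2 = 22.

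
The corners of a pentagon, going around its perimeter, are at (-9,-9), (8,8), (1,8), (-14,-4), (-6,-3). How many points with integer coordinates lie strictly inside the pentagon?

The shoelace formula gives twice the area as |((-9)·8 − 8·(-9)) + (8·8 − 1·8) + (1·(-4) − (-14)·8) + ((-14)·(-3) − (-6)·(-4)) + ((-6)·(-9) − (-9)·(-3))| = 209, so the area is 209/2.
Summing gcd(|Δx|,|Δy|) over the edges gives the boundary count: gcd(17,17) + gcd(7,0) + gcd(15,12) + gcd(8,1) + gcd(3,6) = 17+7+3+1+3 = 31.
Pick's theorem gives I = A − B/2 + 1 = 209/2 − 31/2 + 1 = 90.

90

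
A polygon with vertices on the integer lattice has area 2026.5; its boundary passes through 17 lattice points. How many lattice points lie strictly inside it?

2019

From Pick's theorem, I = A − B/2 + 1 = 2026.5 − 17/2 + 1 = 2019.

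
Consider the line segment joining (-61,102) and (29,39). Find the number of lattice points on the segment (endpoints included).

10

The number of lattice points on a segment between lattice points is gcd(|Δx|,|Δy|) + 1 = gcd(90,63) + 1 = 9 + 1 = 10.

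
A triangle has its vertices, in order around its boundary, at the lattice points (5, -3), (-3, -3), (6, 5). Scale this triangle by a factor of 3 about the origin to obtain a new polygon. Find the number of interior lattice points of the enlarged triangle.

274

Using the shoelace formula, 2A = |(5·(-3) − (-3)·(-3)) + ((-3)·5 − 6·(-3)) + (6·(-3) − 5·5)| = 64, so the area is 32.
The number of boundary lattice points is Σ gcd(|Δx|,|Δy|) = gcd(8,0) + gcd(9,8) + gcd(1,8) = 8+1+1 = 10.
Scaling by 3 multiplies the area by 3² = 9 (so the new area is 288) and multiplies the boundary lattice-point count by 3, giving 30.
By Pick's theorem, the interior count of the dilated polygon is 288 − 30/2 + 1 = 274.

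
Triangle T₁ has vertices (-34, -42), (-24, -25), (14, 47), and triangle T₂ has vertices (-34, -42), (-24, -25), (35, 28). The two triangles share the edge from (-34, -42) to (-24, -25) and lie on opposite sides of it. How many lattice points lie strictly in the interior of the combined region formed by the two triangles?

The union is the simple quadrilateral with vertices (-34, -42), (14, 47), (-24, -25), (35, 28) in order.
By the shoelace formula, twice the signed area is |((-34)·47 − 14·(-42)) + (14·(-25) − (-24)·47) + ((-24)·28 − 35·(-25)) + (35·(-42) − (-34)·28)| = 547, so the area is 547/2.
Summing gcd(|Δx|,|Δy|) over the edges gives the boundary count: gcd(48,89) + gcd(38,72) + gcd(59,53) + gcd(69,70) = 1+2+1+1 = 5.
By Pick's theorem I = A − B/2 + 1 = 547/2 − 5/2 + 1 = 272.

272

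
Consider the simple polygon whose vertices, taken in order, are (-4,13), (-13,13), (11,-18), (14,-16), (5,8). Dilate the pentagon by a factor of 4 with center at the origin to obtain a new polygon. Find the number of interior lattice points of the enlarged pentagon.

By the shoelace formula, twice the signed area is |[(-4)·13 − (-13)·13] + [(-13)·(-18) − 11·13] + [11·(-16) − 14·(-18)] + [14·8 − 5·(-16)] + [5·13 − (-4)·8]| = 573, so the area is 573/2.
Summing gcd(|Δx|,|Δy|) over the edges gives the boundary count: gcd(9,0) + gcd(24,31) + gcd(3,2) + gcd(9,24) + gcd(9,5) = 9+1+1+3+1 = 15.
Scaling by 4 multiplies the area by 4² = 16 (so the new area is 4584) and multiplies the boundary lattice-point count by 4, giving 60.
By Pick's theorem, the interior count of the dilated polygon is 4584 − 60/2 + 1 = 4555.

4555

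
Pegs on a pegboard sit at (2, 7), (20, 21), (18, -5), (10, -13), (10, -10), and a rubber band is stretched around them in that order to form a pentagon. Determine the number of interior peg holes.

Using the shoelace formula, 2A = |[2·21 − 20·7] + [20·(-5) − 18·21] + [18·(-13) − 10·(-5)] + [10·(-10) − 10·(-13)] + [10·7 − 2·(-10)]| = 640, so the area is 320.
The number of boundary lattice points is Σ gcd(|Δx|,|Δy|) = gcd(18,14) + gcd(2,26) + gcd(8,8) + gcd(0,3) + gcd(8,17) = 2+2+8+3+1 = 16.
By Pick's theorem A = I + B/2 − 1, so I = 320 − 16/2 + 1 = 313.

313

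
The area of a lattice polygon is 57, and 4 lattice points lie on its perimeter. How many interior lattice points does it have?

56

From Pick's theorem, I = A − B/2 + 1 = 57 − 4/2 + 1 = 56.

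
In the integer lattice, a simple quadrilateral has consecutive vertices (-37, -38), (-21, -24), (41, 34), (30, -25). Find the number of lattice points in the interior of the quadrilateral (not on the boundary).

The shoelace formula gives twice the area as |((-37)·(-24) − (-21)·(-38)) + ((-21)·34 − 41·(-24)) + (41·(-25) − 30·34) + (30·(-38) − (-37)·(-25))| = 3750, so the area is 1875.
Along each edge there are gcd(|Δx|,|Δy|)+1 lattice points, so counting each shared vertex once the boundary has gcd(16,14) + gcd(62,58) + gcd(11,59) + gcd(67,13) = 2+2+1+1 = 6.
Pick's theorem gives I = A − B/2 + 1 = 1875 − 6/2 + 1 = 1873.

1873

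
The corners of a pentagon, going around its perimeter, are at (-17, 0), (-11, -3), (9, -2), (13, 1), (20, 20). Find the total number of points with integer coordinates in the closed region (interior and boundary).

The shoelace formula gives twice the area as |[(-17)·(-3) − (-11)·0] + [(-11)·(-2) − 9·(-3)] + [9·1 − 13·(-2)] + [13·20 − 20·1] + [20·0 − (-17)·20]| = 715, so the area is 715/2.
Along each edge there are gcd(|Δx|,|Δy|)+1 lattice points, so counting each shared vertex once the boundary has gcd(6,3) + gcd(20,1) + gcd(4,3) + gcd(7,19) + gcd(37,20) = 3+1+1+1+1 = 7.
Pick's theorem gives I = A − B/2 + 1 = 715/2 − 7/2 + 1 = 355, so the closed region contains I + B = 355 + 7 = 362 lattice points.

362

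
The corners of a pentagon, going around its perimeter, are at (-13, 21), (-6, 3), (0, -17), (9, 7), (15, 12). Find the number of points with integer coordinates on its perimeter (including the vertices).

8

Along each edge there are gcd(|Δx|,|Δy|)+1 lattice points, so counting each shared vertex once the boundary has gcd(7,18) + gcd(6,20) + gcd(9,24) + gcd(6,5) + gcd(28,9) = 1+2+3+1+1 = 8.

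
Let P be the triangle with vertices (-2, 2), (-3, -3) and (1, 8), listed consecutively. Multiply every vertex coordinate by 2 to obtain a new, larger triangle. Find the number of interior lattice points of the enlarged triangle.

14

Using the shoelace formula, 2A = |((-2)·(-3) − (-3)·2) + ((-3)·8 − 1·(-3)) + (1·2 − (-2)·8)| = 9, so the area is 4.5.
The number of boundary lattice points is Σ gcd(|Δx|,|Δy|) = gcd(1,5) + gcd(4,11) + gcd(3,6) = 1+1+3 = 5.
Scaling by 2 multiplies the area by 2² = 4 (so the new area is 18) and multiplies the boundary lattice-point count by 2, giving 10.
By Pick's theorem, the interior count of the dilated polygon is 18 − 10/2 + 1 = 14.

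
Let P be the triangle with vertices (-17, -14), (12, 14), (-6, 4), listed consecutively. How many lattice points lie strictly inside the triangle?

By the shoelace formula, twice the signed area is |((-17)·14 − 12·(-14)) + (12·4 − (-6)·14) + ((-6)·(-14) − (-17)·4)| = 214, so the area is 107.
The number of boundary lattice points is Σ gcd(|Δx|,|Δy|) = gcd(29,28) + gcd(18,10) + gcd(11,18) = 1+2+1 = 4.
Pick's theorem gives I = A − B/2 + 1 = 107 − 4/2 + 1 = 106.

106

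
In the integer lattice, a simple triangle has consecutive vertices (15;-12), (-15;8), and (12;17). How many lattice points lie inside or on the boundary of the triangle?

By the shoelace formula, twice the signed area is |[15·8 − (-15)·(-12)] + [(-15)·17 − 12·8] + [12·(-12) − 15·17]| = 810, so the area is 405.
The number of boundary lattice points is Σ gcd(|Δx|,|Δy|) = gcd(30,20) + gcd(27,9) + gcd(3,29) = 10+9+1 = 20.
Pick's theorem gives I = A − B/2 + 1 = 405 − 20/2 + 1 = 396, so the closed region contains I + B = 396 + 20 = 416 lattice points.

416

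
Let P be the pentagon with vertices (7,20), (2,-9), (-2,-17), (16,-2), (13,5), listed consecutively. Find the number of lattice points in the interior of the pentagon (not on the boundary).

The shoelace formula gives twice the area as |[7·(-9) − 2·20] + [2·(-17) − (-2)·(-9)] + [(-2)·(-2) − 16·(-17)] + [16·5 − 13·(-2)] + [13·20 − 7·5]| = 452, so the area is 226.
Summing gcd(|Δx|,|Δy|) over the edges gives the boundary count: gcd(5,29) + gcd(4,8) + gcd(18,15) + gcd(3,7) + gcd(6,15) = 1+4+3+1+3 = 12.
By Pick's theorem A = I + B/2 − 1, so I = 226 − 12/2 + 1 = 221.

221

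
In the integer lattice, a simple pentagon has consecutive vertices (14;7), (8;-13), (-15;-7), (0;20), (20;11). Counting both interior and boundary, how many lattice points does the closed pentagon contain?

607

Using the shoelace formula, 2A = |[14·(-13) − 8·7] + [8·(-7) − (-15)·(-13)] + [(-15)·20 − 0·(-7)] + [0·11 − 20·20] + [20·7 − 14·11]| = 1203, so the area is 601.5.
Summing gcd(|Δx|,|Δy|) over the edges gives the boundary count: gcd(6,20) + gcd(23,6) + gcd(15,27) + gcd(20,9) + gcd(6,4) = 2+1+3+1+2 = 9.
Pick's theorem gives I = A − B/2 + 1 = 601.5 − 9/2 + 1 = 598, so the closed region contains I + B = 598 + 9 = 607 lattice points.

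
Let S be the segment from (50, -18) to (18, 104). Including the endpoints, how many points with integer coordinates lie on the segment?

3

The number of lattice points on a segment between lattice points is gcd(|Δx|,|Δy|) + 1 = gcd(32,122) + 1 = 2 + 1 = 3.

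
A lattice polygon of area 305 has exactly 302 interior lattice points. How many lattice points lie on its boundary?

8

Pick's theorem gives A = I + B/2 − 1, so B = 2(A − I + 1) = 2(305 − 302 + 1) = 8.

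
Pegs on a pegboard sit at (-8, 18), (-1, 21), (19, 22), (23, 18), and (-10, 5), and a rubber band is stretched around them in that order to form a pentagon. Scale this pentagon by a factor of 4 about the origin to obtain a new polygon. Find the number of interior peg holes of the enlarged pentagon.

4625

Using the shoelace formula, 2A = |((-8)·21 − (-1)·18) + ((-1)·22 − 19·21) + (19·18 − 23·22) + (23·5 − (-10)·18) + ((-10)·18 − (-8)·5)| = 580, so the area is 290.
The number of boundary lattice points is Σ gcd(|Δx|,|Δy|) = gcd(7,3) + gcd(20,1) + gcd(4,4) + gcd(33,13) + gcd(2,13) = 1+1+4+1+1 = 8.
Scaling by 4 multiplies the area by 4² = 16 (so the new area is 4640) and multiplies the boundary lattice-point count by 4, giving 32.
By Pick's theorem, the interior count of the dilated polygon is 4640 − 32/2 + 1 = 4625.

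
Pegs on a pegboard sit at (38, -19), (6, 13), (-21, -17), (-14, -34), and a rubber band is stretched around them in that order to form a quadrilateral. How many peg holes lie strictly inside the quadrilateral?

The shoelace formula gives twice the area as |[38·13 − 6·(-19)] + [6·(-17) − (-21)·13] + [(-21)·(-34) − (-14)·(-17)] + [(-14)·(-19) − 38·(-34)]| = 2813, so the area is 1406.5.
Summing gcd(|Δx|,|Δy|) over the edges gives the boundary count: gcd(32,32) + gcd(27,30) + gcd(7,17) + gcd(52,15) = 32+3+1+1 = 37.
Pick's theorem gives I = A − B/2 + 1 = 1406.5 − 37/2 + 1 = 1389.

1389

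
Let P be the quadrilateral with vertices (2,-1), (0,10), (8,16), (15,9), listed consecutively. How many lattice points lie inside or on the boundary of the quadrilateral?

137

The shoelace formula gives twice the area as |[2·10 − 0·(-1)] + [0·16 − 8·10] + [8·9 − 15·16] + [15·(-1) − 2·9]| = 261, so the area is 130.5.
Summing gcd(|Δx|,|Δy|) over the edges gives the boundary count: gcd(2,11) + gcd(8,6) + gcd(7,7) + gcd(13,10) = 1+2+7+1 = 11.
Pick's theorem gives I = A − B/2 + 1 = 130.5 − 11/2 + 1 = 126, so the closed region contains I + B = 126 + 11 = 137 lattice points.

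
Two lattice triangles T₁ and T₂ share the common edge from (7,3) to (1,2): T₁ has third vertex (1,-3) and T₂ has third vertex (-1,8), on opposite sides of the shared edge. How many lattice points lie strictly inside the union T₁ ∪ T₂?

The union is the simple quadrilateral with vertices (7,3), (1,-3), (1,2), (-1,8) in order.
Using the shoelace formula, 2A = |(7·(-3) − 1·3) + (1·2 − 1·(-3)) + (1·8 − (-1)·2) + ((-1)·3 − 7·8)| = 68, so the area is 34.
Summing gcd(|Δx|,|Δy|) over the edges gives the boundary count: gcd(6,6) + gcd(0,5) + gcd(2,6) + gcd(8,5) = 6+5+2+1 = 14.
By Pick's theorem I = A − B/2 + 1 = 34 − 14/2 + 1 = 28.

28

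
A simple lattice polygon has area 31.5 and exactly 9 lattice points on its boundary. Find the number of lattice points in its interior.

28

From Pick's theorem, I = A − B/2 + 1 = 31.5 − 9/2 + 1 = 28.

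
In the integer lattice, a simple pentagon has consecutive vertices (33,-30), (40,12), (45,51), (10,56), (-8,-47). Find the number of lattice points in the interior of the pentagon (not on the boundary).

Using the shoelace formula, 2A = |[33·12 − 40·(-30)] + [40·51 − 45·12] + [45·56 − 10·51] + [10·(-47) − (-8)·56] + [(-8)·(-30) − 33·(-47)]| = 6875, so the area is 6875/2.
Summing gcd(|Δx|,|Δy|) over the edges gives the boundary count: gcd(7,42) + gcd(5,39) + gcd(35,5) + gcd(18,103) + gcd(41,17) = 7+1+5+1+1 = 15.
By Pick's theorem A = I + B/2 − 1, so I = 6875/2 − 15/2 + 1 = 3431.

3431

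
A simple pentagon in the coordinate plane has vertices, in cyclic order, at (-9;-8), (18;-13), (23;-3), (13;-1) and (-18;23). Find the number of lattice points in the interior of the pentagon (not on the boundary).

573

Using the shoelace formula, 2A = |((-9)·(-13) − 18·(-8)) + (18·(-3) − 23·(-13)) + (23·(-1) − 13·(-3)) + (13·23 − (-18)·(-1)) + ((-18)·(-8) − (-9)·23)| = 1154, so the area is 577.
The number of boundary lattice points is Σ gcd(|Δx|,|Δy|) = gcd(27,5) + gcd(5,10) + gcd(10,2) + gcd(31,24) + gcd(9,31) = 1+5+2+1+1 = 10.
Pick's theorem gives I = A − B/2 + 1 = 577 − 10/2 + 1 = 573.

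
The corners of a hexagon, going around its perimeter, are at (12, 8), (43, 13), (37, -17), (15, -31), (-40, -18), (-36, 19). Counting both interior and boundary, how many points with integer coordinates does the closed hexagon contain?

2870

By the shoelace formula, twice the signed area is |[12·13 − 43·8] + [43·(-17) − 37·13] + [37·(-31) − 15·(-17)] + [15·(-18) − (-40)·(-31)] + [(-40)·19 − (-36)·(-18)] + [(-36)·8 − 12·19]| = 5726, so the area is 2863.
The number of boundary lattice points is Σ gcd(|Δx|,|Δy|) = gcd(31,5) + gcd(6,30) + gcd(22,14) + gcd(55,13) + gcd(4,37) + gcd(48,11) = 1+6+2+1+1+1 = 12.
Pick's theorem gives I = A − B/2 + 1 = 2863 − 12/2 + 1 = 2858, so the closed region contains I + B = 2858 + 12 = 2870 lattice points.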